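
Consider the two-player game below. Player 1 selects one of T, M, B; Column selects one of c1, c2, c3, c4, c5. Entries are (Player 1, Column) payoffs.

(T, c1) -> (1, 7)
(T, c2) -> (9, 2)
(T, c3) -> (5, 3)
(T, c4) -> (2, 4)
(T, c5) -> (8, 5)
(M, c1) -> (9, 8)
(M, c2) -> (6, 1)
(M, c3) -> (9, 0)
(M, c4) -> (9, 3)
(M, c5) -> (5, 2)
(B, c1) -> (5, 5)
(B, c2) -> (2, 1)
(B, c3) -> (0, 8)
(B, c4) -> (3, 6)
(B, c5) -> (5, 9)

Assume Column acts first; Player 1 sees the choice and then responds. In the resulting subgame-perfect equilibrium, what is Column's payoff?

Backward induction with Column moving first.
- c1 → Player 1 plays M (best of 1, 9, 5); Column gets 8.
- c2 → Player 1 plays T (best of 9, 6, 2); Column gets 2.
- c3 → Player 1 plays M (best of 5, 9, 0); Column gets 0.
- c4 → Player 1 plays M (best of 2, 9, 3); Column gets 3.
- c5 → Player 1 plays T (best of 8, 5, 5); Column gets 5.
Among 8, 2, 0, 3, 5, the best is 8 at c1. Subgame-perfect outcome: (M, c1) with payoffs (9, 8).

8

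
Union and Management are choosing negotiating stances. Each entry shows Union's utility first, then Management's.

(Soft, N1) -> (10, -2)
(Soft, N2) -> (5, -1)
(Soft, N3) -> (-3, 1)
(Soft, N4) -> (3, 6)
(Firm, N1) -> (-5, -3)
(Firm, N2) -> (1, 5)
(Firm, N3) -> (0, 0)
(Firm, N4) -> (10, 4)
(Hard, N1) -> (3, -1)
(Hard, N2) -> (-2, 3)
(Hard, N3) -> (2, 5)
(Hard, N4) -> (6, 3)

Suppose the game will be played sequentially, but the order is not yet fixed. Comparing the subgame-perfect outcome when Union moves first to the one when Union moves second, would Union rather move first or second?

first

If Union leads: Management's best replies are Soft→N4, Firm→N2, Hard→N3; Union's induced payoffs 3, 1, 2; outcome (Soft, N4), payoffs (3, 6).
If Management leads: Union's best replies are N1→Soft, N2→Soft, N3→Hard, N4→Firm; Management's induced payoffs -2, -1, 5, 4; outcome (Hard, N3), payoffs (2, 5).
Union gets 3 moving first and 2 moving second, so Union prefers to move first.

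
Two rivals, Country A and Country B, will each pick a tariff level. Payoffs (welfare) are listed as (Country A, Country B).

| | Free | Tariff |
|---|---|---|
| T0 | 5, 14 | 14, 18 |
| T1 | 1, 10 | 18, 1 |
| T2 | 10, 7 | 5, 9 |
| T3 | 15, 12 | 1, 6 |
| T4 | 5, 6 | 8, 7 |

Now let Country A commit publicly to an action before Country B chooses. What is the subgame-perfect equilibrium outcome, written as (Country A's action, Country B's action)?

(T3, Free)

Country B best-responds to each possible Country A move:
- T0 → Country B plays Tariff (best of 14, 18); Country A gets 14.
- T1 → Country B plays Free (best of 10, 1); Country A gets 1.
- T2 → Country B plays Tariff (best of 7, 9); Country A gets 5.
- T3 → Country B plays Free (best of 12, 6); Country A gets 15.
- T4 → Country B plays Tariff (best of 6, 7); Country A gets 8.
Maximizing over 14, 1, 5, 15, 8, Country A chooses T3. Subgame-perfect outcome: (T3, Free) with payoffs (15, 12).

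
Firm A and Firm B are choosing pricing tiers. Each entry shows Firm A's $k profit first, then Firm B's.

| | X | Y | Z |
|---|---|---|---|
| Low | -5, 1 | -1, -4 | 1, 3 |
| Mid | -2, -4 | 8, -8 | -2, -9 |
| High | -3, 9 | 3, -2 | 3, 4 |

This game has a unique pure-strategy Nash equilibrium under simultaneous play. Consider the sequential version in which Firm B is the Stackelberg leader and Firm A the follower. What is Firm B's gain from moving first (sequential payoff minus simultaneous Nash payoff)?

8

Backward induction with Firm B moving first.
- X: Firm A compares -5, -2, -3 and picks Mid; Firm B would get -4.
- Y: Firm A compares -1, 8, 3 and picks Mid; Firm B would get -8.
- Z: Firm A compares 1, -2, 3 and picks High; Firm B would get 4.
Maximizing over -4, -8, 4, Firm B chooses Z. Subgame-perfect outcome: (High, Z) with payoffs (3, 4).
For the simultaneous game, intersect best replies.
Firm A's best replies: X→Mid; Y→Mid; Z→High.
Firm B's best replies: Low→Z; Mid→X; High→X.
Only (Mid, X) has each player best-responding; Nash payoffs (-2, -4).
Firm B's commitment gain: 4 − -4 = 8.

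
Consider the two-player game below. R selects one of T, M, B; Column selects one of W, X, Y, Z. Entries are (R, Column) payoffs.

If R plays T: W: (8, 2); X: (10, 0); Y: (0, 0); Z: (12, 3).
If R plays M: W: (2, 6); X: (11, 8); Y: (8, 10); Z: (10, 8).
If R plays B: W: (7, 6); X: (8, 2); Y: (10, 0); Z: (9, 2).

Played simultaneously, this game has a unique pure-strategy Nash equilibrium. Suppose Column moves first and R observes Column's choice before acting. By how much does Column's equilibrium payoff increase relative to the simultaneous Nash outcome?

5

Work backward from R's decision.
- W → R plays T (best of 8, 2, 7); Column gets 2.
- X → R plays M (best of 10, 11, 8); Column gets 8.
- Y → R plays B (best of 0, 8, 10); Column gets 0.
- Z → R plays T (best of 12, 10, 9); Column gets 3.
Among 2, 8, 0, 3, the best is 8 at X. Subgame-perfect outcome: (M, X) with payoffs (11, 8).
For the simultaneous game, intersect best replies.
R's best replies: W→T; X→M; Y→B; Z→T.
Column's best replies: T→Z; M→Y; B→W.
Only (T, Z) has each player best-responding; Nash payoffs (12, 3).
Column's commitment gain: 8 − 3 = 5.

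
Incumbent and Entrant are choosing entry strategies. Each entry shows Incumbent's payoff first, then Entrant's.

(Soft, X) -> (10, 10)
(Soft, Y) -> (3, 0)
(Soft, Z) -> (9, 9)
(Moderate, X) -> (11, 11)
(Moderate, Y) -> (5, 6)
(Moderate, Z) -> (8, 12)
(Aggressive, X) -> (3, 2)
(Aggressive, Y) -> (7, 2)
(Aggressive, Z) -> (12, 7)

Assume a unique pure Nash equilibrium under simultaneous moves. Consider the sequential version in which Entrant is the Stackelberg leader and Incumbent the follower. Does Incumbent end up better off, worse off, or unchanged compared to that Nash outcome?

Backward induction with Entrant moving first.
- X: BR = Moderate, leader payoff 11.
- Y: BR = Aggressive, leader payoff 2.
- Z: BR = Aggressive, leader payoff 7.
Maximizing over 11, 2, 7, Entrant chooses X. Subgame-perfect outcome: (Moderate, X) with payoffs (11, 11).
Now find the simultaneous Nash equilibrium.
Incumbent's best replies: X→Moderate; Y→Aggressive; Z→Aggressive.
Entrant's best replies: Soft→X; Moderate→Z; Aggressive→Z.
Only (Aggressive, Z) has each player best-responding; Nash payoffs (12, 7).
Incumbent earns 11 sequentially versus 12 at the Nash outcome: worse off.

worse off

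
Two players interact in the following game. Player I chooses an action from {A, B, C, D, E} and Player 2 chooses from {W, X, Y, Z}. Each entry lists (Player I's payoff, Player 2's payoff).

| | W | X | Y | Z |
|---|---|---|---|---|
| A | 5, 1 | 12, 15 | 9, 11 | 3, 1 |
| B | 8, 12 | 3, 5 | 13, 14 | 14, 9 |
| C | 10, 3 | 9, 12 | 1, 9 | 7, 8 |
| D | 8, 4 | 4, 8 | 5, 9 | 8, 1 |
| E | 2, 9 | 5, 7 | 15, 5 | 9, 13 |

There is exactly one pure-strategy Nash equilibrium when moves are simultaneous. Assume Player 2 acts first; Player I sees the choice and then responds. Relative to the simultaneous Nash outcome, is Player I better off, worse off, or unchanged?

Solve by backward induction (Player 2 leads).
- W: BR = C, leader payoff 3.
- X: BR = A, leader payoff 15.
- Y: BR = E, leader payoff 5.
- Z: BR = B, leader payoff 9.
Maximizing over 3, 15, 5, 9, Player 2 chooses X. Subgame-perfect outcome: (A, X) with payoffs (12, 15).
For the simultaneous game, intersect best replies.
Player I's best replies: W→C; X→A; Y→E; Z→B.
Player 2's best replies: A→X; B→Y; C→X; D→Y; E→Z.
The unique mutual best reply is (A, X), giving (12, 15).
Player I earns 12 sequentially versus 12 at the Nash outcome: unchanged.

unchanged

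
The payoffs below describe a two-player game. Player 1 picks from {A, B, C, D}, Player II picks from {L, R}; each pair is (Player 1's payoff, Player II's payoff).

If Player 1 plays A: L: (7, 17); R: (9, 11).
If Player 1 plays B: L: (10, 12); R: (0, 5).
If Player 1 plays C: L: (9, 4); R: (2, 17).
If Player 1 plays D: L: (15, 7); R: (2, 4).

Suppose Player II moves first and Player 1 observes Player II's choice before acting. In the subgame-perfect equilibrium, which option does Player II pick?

R

Solve by backward induction (Player II leads).
- L: Player 1 compares 7, 10, 9, 15 and picks D; Player II would get 7.
- R: Player 1 compares 9, 0, 2, 2 and picks A; Player II would get 11.
Among 7, 11, the best is 11 at R. Subgame-perfect outcome: (A, R) with payoffs (9, 11).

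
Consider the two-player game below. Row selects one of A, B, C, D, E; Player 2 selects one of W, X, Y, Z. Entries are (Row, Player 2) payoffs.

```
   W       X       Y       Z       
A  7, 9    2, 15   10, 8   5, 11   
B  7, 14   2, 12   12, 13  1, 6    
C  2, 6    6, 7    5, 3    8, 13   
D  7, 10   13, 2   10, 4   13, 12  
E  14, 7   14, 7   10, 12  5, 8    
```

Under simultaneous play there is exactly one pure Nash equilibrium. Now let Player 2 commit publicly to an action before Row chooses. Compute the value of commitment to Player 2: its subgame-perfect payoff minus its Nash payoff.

Row best-responds to each possible Player 2 move:
- W → Row plays E (best of 7, 7, 2, 7, 14); Player 2 gets 7.
- X → Row plays E (best of 2, 2, 6, 13, 14); Player 2 gets 7.
- Y → Row plays B (best of 10, 12, 5, 10, 10); Player 2 gets 13.
- Z → Row plays D (best of 5, 1, 8, 13, 5); Player 2 gets 12.
Maximizing over 7, 7, 13, 12, Player 2 chooses Y. Subgame-perfect outcome: (B, Y) with payoffs (12, 13).
Now find the simultaneous Nash equilibrium.
Row's best replies: W→E; X→E; Y→B; Z→D.
Player 2's best replies: A→X; B→W; C→Z; D→Z; E→Y.
Only (D, Z) has each player best-responding; Nash payoffs (13, 12).
Player 2's commitment gain: 13 − 12 = 1.

1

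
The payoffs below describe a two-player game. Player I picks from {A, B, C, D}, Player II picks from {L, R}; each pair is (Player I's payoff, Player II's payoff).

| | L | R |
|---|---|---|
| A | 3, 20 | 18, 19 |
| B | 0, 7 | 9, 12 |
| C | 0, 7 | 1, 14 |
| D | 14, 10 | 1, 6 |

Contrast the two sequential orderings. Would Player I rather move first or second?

second

If Player I leads: Player II's best replies are A→L, B→R, C→R, D→L; Player I's induced payoffs 3, 9, 1, 14; outcome (D, L), payoffs (14, 10).
If Player II leads: Player I's best replies are L→D, R→A; Player II's induced payoffs 10, 19; outcome (A, R), payoffs (18, 19).
Player I gets 14 moving first and 18 moving second, so Player I prefers to move second.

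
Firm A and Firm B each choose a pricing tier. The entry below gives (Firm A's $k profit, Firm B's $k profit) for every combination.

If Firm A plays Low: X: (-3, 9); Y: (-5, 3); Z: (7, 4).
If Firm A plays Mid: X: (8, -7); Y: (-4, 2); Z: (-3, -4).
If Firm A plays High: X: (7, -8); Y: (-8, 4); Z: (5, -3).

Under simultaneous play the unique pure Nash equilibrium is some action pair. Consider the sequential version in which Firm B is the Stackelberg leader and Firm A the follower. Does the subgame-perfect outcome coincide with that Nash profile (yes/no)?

Work backward from Firm A's decision.
- X: Firm A compares -3, 8, 7 and picks Mid; Firm B would get -7.
- Y: Firm A compares -5, -4, -8 and picks Mid; Firm B would get 2.
- Z: Firm A compares 7, -3, 5 and picks Low; Firm B would get 4.
Maximizing over -7, 2, 4, Firm B chooses Z. Subgame-perfect outcome: (Low, Z) with payoffs (7, 4).
Now find the simultaneous Nash equilibrium.
Firm A's best replies: X→Mid; Y→Mid; Z→Low.
Firm B's best replies: Low→X; Mid→Y; High→Y.
The unique mutual best reply is (Mid, Y), giving (-4, 2).
Sequential outcome (Low, Z) differs from the Nash profile (Mid, Y).

no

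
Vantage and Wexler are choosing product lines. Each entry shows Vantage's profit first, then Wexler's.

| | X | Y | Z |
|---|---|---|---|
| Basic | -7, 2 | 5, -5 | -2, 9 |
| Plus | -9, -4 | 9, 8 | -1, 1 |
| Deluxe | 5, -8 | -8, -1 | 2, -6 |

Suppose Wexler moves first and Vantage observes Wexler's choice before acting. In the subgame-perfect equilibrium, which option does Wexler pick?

Y

Vantage best-responds to each possible Wexler move:
- X → Vantage plays Deluxe (best of -7, -9, 5); Wexler gets -8.
- Y → Vantage plays Plus (best of 5, 9, -8); Wexler gets 8.
- Z → Vantage plays Deluxe (best of -2, -1, 2); Wexler gets -6.
Maximizing over -8, 8, -6, Wexler chooses Y. Subgame-perfect outcome: (Plus, Y) with payoffs (9, 8).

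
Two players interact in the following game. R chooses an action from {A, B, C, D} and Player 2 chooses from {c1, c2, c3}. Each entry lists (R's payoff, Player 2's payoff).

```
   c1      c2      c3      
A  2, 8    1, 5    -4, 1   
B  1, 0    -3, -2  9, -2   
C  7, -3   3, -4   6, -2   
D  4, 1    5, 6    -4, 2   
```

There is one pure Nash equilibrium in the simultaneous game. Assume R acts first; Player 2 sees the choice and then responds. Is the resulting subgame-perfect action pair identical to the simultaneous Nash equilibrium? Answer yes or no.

no

Work backward from Player 2's decision.
- A: Player 2 compares 8, 5, 1 and picks c1; R would get 2.
- B: Player 2 compares 0, -2, -2 and picks c1; R would get 1.
- C: Player 2 compares -3, -4, -2 and picks c3; R would get 6.
- D: Player 2 compares 1, 6, 2 and picks c2; R would get 5.
Maximizing over 2, 1, 6, 5, R chooses C. Subgame-perfect outcome: (C, c3) with payoffs (6, -2).
Now find the simultaneous Nash equilibrium.
R's best replies: c1→C; c2→D; c3→B.
Player 2's best replies: A→c1; B→c1; C→c3; D→c2.
The unique mutual best reply is (D, c2), giving (5, 6).
Sequential outcome (C, c3) differs from the Nash profile (D, c2).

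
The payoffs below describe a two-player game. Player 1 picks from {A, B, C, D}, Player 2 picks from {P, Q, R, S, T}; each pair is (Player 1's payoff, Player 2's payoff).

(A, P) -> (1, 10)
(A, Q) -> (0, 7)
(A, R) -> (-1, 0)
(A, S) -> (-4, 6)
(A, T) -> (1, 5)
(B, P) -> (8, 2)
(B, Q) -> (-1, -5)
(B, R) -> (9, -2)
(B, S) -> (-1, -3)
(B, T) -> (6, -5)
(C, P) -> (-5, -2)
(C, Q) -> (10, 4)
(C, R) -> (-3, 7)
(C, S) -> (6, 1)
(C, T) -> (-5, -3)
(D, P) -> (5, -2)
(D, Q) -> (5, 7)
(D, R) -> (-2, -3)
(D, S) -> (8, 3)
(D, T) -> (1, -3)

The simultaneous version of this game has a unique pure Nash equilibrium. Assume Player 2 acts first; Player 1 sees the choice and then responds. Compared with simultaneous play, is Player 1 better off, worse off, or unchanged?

better off

Work backward from Player 1's decision.
- P: Player 1 compares 1, 8, -5, 5 and picks B; Player 2 would get 2.
- Q: Player 1 compares 0, -1, 10, 5 and picks C; Player 2 would get 4.
- R: Player 1 compares -1, 9, -3, -2 and picks B; Player 2 would get -2.
- S: Player 1 compares -4, -1, 6, 8 and picks D; Player 2 would get 3.
- T: Player 1 compares 1, 6, -5, 1 and picks B; Player 2 would get -5.
Maximizing over 2, 4, -2, 3, -5, Player 2 chooses Q. Subgame-perfect outcome: (C, Q) with payoffs (10, 4).
Now find the simultaneous Nash equilibrium.
Player 1's best replies: P→B; Q→C; R→B; S→D; T→B.
Player 2's best replies: A→P; B→P; C→R; D→Q.
Only (B, P) has each player best-responding; Nash payoffs (8, 2).
Player 1 earns 10 sequentially versus 8 at the Nash outcome: better off.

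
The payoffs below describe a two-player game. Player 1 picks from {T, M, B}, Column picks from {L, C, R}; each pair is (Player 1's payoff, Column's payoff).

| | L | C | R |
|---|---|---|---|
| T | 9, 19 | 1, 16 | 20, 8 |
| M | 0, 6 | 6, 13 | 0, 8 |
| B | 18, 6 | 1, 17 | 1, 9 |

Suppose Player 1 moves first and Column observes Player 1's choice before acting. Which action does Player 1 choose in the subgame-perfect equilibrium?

T

Solve by backward induction (Player 1 leads).
- T: BR = L, leader payoff 9.
- M: BR = C, leader payoff 6.
- B: BR = C, leader payoff 1.
Among 9, 6, 1, the best is 9 at T. Subgame-perfect outcome: (T, L) with payoffs (9, 19).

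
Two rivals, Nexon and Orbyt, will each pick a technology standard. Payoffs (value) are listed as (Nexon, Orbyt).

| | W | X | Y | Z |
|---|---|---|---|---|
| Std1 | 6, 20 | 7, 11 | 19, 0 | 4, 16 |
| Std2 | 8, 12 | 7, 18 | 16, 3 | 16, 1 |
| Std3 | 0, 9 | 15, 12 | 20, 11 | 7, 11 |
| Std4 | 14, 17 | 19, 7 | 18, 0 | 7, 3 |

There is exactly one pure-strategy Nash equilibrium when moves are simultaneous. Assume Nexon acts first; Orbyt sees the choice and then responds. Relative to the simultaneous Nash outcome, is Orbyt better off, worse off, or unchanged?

worse off

Backward induction with Nexon moving first.
- Std1: BR = W, leader payoff 6.
- Std2: BR = X, leader payoff 7.
- Std3: BR = X, leader payoff 15.
- Std4: BR = W, leader payoff 14.
Nexon's induced payoffs are 6, 7, 15, 14, so Nexon commits to Std3. Subgame-perfect outcome: (Std3, X) with payoffs (15, 12).
Under simultaneous play:
Nexon's best replies: W→Std4; X→Std4; Y→Std3; Z→Std2.
Orbyt's best replies: Std1→W; Std2→X; Std3→X; Std4→W.
The unique mutual best reply is (Std4, W), giving (14, 17).
Orbyt earns 12 sequentially versus 17 at the Nash outcome: worse off.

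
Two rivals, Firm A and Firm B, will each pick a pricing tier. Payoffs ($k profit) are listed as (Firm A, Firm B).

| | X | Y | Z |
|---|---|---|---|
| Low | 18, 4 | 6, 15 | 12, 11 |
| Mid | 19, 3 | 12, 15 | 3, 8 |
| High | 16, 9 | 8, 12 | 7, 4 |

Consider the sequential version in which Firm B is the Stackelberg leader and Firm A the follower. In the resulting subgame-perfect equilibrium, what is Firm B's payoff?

Work backward from Firm A's decision.
- X → Firm A plays Mid (best of 18, 19, 16); Firm B gets 3.
- Y → Firm A plays Mid (best of 6, 12, 8); Firm B gets 15.
- Z → Firm A plays Low (best of 12, 3, 7); Firm B gets 11.
Maximizing over 3, 15, 11, Firm B chooses Y. Subgame-perfect outcome: (Mid, Y) with payoffs (12, 15).

15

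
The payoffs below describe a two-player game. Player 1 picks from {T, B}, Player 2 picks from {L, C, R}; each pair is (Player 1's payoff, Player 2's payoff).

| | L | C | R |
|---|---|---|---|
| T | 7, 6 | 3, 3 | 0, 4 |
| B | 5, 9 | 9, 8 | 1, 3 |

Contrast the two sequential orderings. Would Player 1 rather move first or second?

second

If Player 1 leads: Player 2's best replies are T→L, B→L; Player 1's induced payoffs 7, 5; outcome (T, L), payoffs (7, 6).
If Player 2 leads: Player 1's best replies are L→T, C→B, R→B; Player 2's induced payoffs 6, 8, 3; outcome (B, C), payoffs (9, 8).
Player 1 gets 7 moving first and 9 moving second, so Player 1 prefers to move second.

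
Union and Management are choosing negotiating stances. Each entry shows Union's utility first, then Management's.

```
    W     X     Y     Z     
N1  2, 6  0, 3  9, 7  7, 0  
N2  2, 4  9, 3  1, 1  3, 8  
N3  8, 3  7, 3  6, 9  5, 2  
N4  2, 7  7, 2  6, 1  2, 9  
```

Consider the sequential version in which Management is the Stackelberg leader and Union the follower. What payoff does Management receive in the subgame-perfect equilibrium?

Backward induction with Management moving first.
- W: BR = N3, leader payoff 3.
- X: BR = N2, leader payoff 3.
- Y: BR = N1, leader payoff 7.
- Z: BR = N1, leader payoff 0.
Management's induced payoffs are 3, 3, 7, 0, so Management commits to Y. Subgame-perfect outcome: (N1, Y) with payoffs (9, 7).

7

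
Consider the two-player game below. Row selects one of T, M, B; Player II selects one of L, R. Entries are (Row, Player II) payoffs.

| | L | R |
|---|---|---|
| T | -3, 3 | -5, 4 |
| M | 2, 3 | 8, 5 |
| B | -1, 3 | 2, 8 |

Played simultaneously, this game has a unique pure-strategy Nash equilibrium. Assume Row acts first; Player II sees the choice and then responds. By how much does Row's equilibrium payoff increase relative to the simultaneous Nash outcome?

Work backward from Player II's decision.
- T: BR = R, leader payoff -5.
- M: BR = R, leader payoff 8.
- B: BR = R, leader payoff 2.
Among -5, 8, 2, the best is 8 at M. Subgame-perfect outcome: (M, R) with payoffs (8, 5).
Under simultaneous play:
Row's best replies: L→M; R→M.
Player II's best replies: T→R; M→R; B→R.
Only (M, R) has each player best-responding; Nash payoffs (8, 5).
Row's commitment gain: 8 − 8 = 0.

0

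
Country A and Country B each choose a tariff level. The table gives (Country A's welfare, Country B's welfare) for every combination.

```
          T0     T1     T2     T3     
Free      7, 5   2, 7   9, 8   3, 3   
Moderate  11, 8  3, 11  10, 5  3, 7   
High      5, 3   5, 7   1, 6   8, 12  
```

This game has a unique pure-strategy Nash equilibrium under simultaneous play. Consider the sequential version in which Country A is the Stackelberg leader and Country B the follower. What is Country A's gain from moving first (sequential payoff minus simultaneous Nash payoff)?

Work backward from Country B's decision.
- Free: Country B compares 5, 7, 8, 3 and picks T2; Country A would get 9.
- Moderate: Country B compares 8, 11, 5, 7 and picks T1; Country A would get 3.
- High: Country B compares 3, 7, 6, 12 and picks T3; Country A would get 8.
Country A's induced payoffs are 9, 3, 8, so Country A commits to Free. Subgame-perfect outcome: (Free, T2) with payoffs (9, 8).
Under simultaneous play:
Country A's best replies: T0→Moderate; T1→High; T2→Moderate; T3→High.
Country B's best replies: Free→T2; Moderate→T1; High→T3.
Only (High, T3) has each player best-responding; Nash payoffs (8, 12).
Country A's commitment gain: 9 − 8 = 1.

1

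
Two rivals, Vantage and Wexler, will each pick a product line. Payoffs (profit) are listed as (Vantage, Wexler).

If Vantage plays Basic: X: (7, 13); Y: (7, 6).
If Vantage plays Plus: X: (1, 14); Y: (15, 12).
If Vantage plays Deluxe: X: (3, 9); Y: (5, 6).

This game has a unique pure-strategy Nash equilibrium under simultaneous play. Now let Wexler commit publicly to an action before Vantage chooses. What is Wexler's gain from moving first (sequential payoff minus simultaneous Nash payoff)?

0

Backward induction with Wexler moving first.
- X → Vantage plays Basic (best of 7, 1, 3); Wexler gets 13.
- Y → Vantage plays Plus (best of 7, 15, 5); Wexler gets 12.
Among 13, 12, the best is 13 at X. Subgame-perfect outcome: (Basic, X) with payoffs (7, 13).
For the simultaneous game, intersect best replies.
Vantage's best replies: X→Basic; Y→Plus.
Wexler's best replies: Basic→X; Plus→X; Deluxe→X.
Only (Basic, X) has each player best-responding; Nash payoffs (7, 13).
Wexler's commitment gain: 13 − 13 = 0.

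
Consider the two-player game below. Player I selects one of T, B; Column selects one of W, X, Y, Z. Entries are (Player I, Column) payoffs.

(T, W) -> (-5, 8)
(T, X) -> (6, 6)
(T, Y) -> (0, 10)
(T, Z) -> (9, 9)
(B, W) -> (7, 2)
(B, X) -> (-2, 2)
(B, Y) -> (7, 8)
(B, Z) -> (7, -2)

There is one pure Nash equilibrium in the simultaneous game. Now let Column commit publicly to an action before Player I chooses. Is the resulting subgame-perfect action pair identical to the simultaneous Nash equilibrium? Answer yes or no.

no

Solve by backward induction (Column leads).
- W → Player I plays B (best of -5, 7); Column gets 2.
- X → Player I plays T (best of 6, -2); Column gets 6.
- Y → Player I plays B (best of 0, 7); Column gets 8.
- Z → Player I plays T (best of 9, 7); Column gets 9.
Maximizing over 2, 6, 8, 9, Column chooses Z. Subgame-perfect outcome: (T, Z) with payoffs (9, 9).
Now find the simultaneous Nash equilibrium.
Player I's best replies: W→B; X→T; Y→B; Z→T.
Column's best replies: T→Y; B→Y.
Only (B, Y) has each player best-responding; Nash payoffs (7, 8).
Sequential outcome (T, Z) differs from the Nash profile (B, Y).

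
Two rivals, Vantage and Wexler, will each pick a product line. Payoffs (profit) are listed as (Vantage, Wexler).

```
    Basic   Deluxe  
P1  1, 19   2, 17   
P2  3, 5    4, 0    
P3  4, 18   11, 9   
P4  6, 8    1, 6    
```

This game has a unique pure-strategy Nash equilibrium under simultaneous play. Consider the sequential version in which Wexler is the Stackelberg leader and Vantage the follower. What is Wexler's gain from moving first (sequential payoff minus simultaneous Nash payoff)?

Backward induction with Wexler moving first.
- Basic → Vantage plays P4 (best of 1, 3, 4, 6); Wexler gets 8.
- Deluxe → Vantage plays P3 (best of 2, 4, 11, 1); Wexler gets 9.
Wexler's induced payoffs are 8, 9, so Wexler commits to Deluxe. Subgame-perfect outcome: (P3, Deluxe) with payoffs (11, 9).
Now find the simultaneous Nash equilibrium.
Vantage's best replies: Basic→P4; Deluxe→P3.
Wexler's best replies: P1→Basic; P2→Basic; P3→Basic; P4→Basic.
The unique mutual best reply is (P4, Basic), giving (6, 8).
Wexler's commitment gain: 9 − 8 = 1.

1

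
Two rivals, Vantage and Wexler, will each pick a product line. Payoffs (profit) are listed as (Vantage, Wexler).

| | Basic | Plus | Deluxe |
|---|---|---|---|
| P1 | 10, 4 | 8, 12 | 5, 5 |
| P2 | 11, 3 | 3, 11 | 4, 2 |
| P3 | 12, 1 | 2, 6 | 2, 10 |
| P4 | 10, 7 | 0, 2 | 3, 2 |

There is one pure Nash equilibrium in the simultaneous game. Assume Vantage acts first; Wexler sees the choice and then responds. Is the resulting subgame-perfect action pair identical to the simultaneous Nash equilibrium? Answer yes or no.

no

Wexler best-responds to each possible Vantage move:
- P1 → Wexler plays Plus (best of 4, 12, 5); Vantage gets 8.
- P2 → Wexler plays Plus (best of 3, 11, 2); Vantage gets 3.
- P3 → Wexler plays Deluxe (best of 1, 6, 10); Vantage gets 2.
- P4 → Wexler plays Basic (best of 7, 2, 2); Vantage gets 10.
Among 8, 3, 2, 10, the best is 10 at P4. Subgame-perfect outcome: (P4, Basic) with payoffs (10, 7).
Under simultaneous play:
Vantage's best replies: Basic→P3; Plus→P1; Deluxe→P1.
Wexler's best replies: P1→Plus; P2→Plus; P3→Deluxe; P4→Basic.
The unique mutual best reply is (P1, Plus), giving (8, 12).
Sequential outcome (P4, Basic) differs from the Nash profile (P1, Plus).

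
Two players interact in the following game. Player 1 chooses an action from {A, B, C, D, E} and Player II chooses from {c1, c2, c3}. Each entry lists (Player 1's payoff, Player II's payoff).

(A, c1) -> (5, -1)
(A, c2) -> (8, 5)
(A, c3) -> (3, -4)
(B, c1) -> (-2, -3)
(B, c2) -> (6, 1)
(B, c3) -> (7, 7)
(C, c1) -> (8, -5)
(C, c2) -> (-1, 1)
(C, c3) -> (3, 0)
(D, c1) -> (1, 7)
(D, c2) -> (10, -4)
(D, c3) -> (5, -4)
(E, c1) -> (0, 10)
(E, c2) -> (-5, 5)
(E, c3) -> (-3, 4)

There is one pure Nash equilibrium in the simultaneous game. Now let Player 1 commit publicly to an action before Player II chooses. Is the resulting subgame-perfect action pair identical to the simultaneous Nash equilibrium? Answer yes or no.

no

Work backward from Player II's decision.
- A → Player II plays c2 (best of -1, 5, -4); Player 1 gets 8.
- B → Player II plays c3 (best of -3, 1, 7); Player 1 gets 7.
- C → Player II plays c2 (best of -5, 1, 0); Player 1 gets -1.
- D → Player II plays c1 (best of 7, -4, -4); Player 1 gets 1.
- E → Player II plays c1 (best of 10, 5, 4); Player 1 gets 0.
Player 1's induced payoffs are 8, 7, -1, 1, 0, so Player 1 commits to A. Subgame-perfect outcome: (A, c2) with payoffs (8, 5).
Now find the simultaneous Nash equilibrium.
Player 1's best replies: c1→C; c2→D; c3→B.
Player II's best replies: A→c2; B→c3; C→c2; D→c1; E→c1.
The unique mutual best reply is (B, c3), giving (7, 7).
Sequential outcome (A, c2) differs from the Nash profile (B, c3).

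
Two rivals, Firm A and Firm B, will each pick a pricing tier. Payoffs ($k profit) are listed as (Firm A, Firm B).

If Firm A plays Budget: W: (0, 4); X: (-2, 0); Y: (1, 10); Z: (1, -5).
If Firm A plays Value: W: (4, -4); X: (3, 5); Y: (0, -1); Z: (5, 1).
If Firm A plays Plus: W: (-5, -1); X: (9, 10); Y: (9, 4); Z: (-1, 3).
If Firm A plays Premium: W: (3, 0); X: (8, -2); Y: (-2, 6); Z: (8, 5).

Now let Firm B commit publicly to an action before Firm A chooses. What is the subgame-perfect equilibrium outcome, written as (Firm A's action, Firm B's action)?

(Plus, X)

Firm A best-responds to each possible Firm B move:
- W: Firm A compares 0, 4, -5, 3 and picks Value; Firm B would get -4.
- X: Firm A compares -2, 3, 9, 8 and picks Plus; Firm B would get 10.
- Y: Firm A compares 1, 0, 9, -2 and picks Plus; Firm B would get 4.
- Z: Firm A compares 1, 5, -1, 8 and picks Premium; Firm B would get 5.
Among -4, 10, 4, 5, the best is 10 at X. Subgame-perfect outcome: (Plus, X) with payoffs (9, 10).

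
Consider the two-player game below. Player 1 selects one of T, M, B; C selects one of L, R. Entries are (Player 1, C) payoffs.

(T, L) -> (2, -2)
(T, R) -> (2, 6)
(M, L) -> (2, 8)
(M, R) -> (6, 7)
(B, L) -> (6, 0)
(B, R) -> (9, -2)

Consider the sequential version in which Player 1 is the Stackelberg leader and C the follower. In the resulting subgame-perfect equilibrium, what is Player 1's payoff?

Backward induction with Player 1 moving first.
- T: BR = R, leader payoff 2.
- M: BR = L, leader payoff 2.
- B: BR = L, leader payoff 6.
Player 1's induced payoffs are 2, 2, 6, so Player 1 commits to B. Subgame-perfect outcome: (B, L) with payoffs (6, 0).

6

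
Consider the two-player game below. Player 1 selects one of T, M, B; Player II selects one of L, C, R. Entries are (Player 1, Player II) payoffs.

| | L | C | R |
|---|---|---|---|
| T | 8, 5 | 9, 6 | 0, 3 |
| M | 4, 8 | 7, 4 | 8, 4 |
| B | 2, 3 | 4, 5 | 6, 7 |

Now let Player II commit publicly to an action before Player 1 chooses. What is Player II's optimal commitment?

C

Solve by backward induction (Player II leads).
- L: BR = T, leader payoff 5.
- C: BR = T, leader payoff 6.
- R: BR = M, leader payoff 4.
Player II's induced payoffs are 5, 6, 4, so Player II commits to C. Subgame-perfect outcome: (T, C) with payoffs (9, 6).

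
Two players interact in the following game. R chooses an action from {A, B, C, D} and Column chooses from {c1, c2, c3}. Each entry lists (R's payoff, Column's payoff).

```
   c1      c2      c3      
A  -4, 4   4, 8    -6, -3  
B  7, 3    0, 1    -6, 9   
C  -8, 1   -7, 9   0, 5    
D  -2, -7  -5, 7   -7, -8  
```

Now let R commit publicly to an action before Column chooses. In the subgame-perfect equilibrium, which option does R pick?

Solve by backward induction (R leads).
- A: Column compares 4, 8, -3 and picks c2; R would get 4.
- B: Column compares 3, 1, 9 and picks c3; R would get -6.
- C: Column compares 1, 9, 5 and picks c2; R would get -7.
- D: Column compares -7, 7, -8 and picks c2; R would get -5.
Maximizing over 4, -6, -7, -5, R chooses A. Subgame-perfect outcome: (A, c2) with payoffs (4, 8).

A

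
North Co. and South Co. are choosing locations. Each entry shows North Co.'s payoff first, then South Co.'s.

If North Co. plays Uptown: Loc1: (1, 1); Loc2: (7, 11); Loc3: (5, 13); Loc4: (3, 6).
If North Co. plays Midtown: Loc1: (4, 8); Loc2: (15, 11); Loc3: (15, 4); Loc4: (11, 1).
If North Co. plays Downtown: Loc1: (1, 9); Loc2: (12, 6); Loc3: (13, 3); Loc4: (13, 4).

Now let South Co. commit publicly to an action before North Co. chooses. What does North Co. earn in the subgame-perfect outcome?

Work backward from North Co.'s decision.
- Loc1 → North Co. plays Midtown (best of 1, 4, 1); South Co. gets 8.
- Loc2 → North Co. plays Midtown (best of 7, 15, 12); South Co. gets 11.
- Loc3 → North Co. plays Midtown (best of 5, 15, 13); South Co. gets 4.
- Loc4 → North Co. plays Downtown (best of 3, 11, 13); South Co. gets 4.
South Co.'s induced payoffs are 8, 11, 4, 4, so South Co. commits to Loc2. Subgame-perfect outcome: (Midtown, Loc2) with payoffs (15, 11).

15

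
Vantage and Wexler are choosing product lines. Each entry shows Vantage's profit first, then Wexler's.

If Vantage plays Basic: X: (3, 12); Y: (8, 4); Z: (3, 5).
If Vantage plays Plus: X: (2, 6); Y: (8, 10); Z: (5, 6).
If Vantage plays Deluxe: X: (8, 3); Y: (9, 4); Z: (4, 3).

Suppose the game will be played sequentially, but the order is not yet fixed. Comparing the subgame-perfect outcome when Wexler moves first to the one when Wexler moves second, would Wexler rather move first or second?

first

If Vantage leads: Wexler's best replies are Basic→X, Plus→Y, Deluxe→Y; Vantage's induced payoffs 3, 8, 9; outcome (Deluxe, Y), payoffs (9, 4).
If Wexler leads: Vantage's best replies are X→Deluxe, Y→Deluxe, Z→Plus; Wexler's induced payoffs 3, 4, 6; outcome (Plus, Z), payoffs (5, 6).
Wexler gets 6 moving first and 4 moving second, so Wexler prefers to move first.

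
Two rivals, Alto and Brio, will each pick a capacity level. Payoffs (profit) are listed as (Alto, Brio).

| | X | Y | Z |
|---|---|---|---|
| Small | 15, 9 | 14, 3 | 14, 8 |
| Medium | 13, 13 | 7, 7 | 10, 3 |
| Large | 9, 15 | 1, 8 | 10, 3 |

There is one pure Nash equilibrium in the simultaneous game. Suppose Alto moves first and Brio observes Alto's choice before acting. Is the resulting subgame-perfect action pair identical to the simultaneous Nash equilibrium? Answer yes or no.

yes

Brio best-responds to each possible Alto move:
- Small: Brio compares 9, 3, 8 and picks X; Alto would get 15.
- Medium: Brio compares 13, 7, 3 and picks X; Alto would get 13.
- Large: Brio compares 15, 8, 3 and picks X; Alto would get 9.
Maximizing over 15, 13, 9, Alto chooses Small. Subgame-perfect outcome: (Small, X) with payoffs (15, 9).
For the simultaneous game, intersect best replies.
Alto's best replies: X→Small; Y→Small; Z→Small.
Brio's best replies: Small→X; Medium→X; Large→X.
Only (Small, X) has each player best-responding; Nash payoffs (15, 9).
Sequential outcome (Small, X) coincides with the Nash profile (Small, X).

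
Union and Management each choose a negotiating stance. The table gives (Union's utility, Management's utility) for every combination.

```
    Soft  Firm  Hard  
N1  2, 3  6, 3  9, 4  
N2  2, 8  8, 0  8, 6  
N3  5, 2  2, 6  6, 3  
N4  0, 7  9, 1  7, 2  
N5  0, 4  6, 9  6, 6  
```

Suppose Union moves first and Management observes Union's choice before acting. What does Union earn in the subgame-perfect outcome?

9

Backward induction with Union moving first.
- N1: BR = Hard, leader payoff 9.
- N2: BR = Soft, leader payoff 2.
- N3: BR = Firm, leader payoff 2.
- N4: BR = Soft, leader payoff 0.
- N5: BR = Firm, leader payoff 6.
Among 9, 2, 2, 0, 6, the best is 9 at N1. Subgame-perfect outcome: (N1, Hard) with payoffs (9, 4).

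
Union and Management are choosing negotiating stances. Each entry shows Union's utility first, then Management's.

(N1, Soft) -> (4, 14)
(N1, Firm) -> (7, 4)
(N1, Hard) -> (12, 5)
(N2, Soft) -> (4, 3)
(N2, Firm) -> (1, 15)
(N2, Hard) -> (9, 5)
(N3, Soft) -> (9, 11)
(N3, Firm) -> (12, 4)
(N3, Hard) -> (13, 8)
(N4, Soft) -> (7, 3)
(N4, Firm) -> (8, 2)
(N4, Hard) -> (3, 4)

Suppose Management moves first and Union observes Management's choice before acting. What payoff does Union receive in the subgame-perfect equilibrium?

9

Union best-responds to each possible Management move:
- Soft → Union plays N3 (best of 4, 4, 9, 7); Management gets 11.
- Firm → Union plays N3 (best of 7, 1, 12, 8); Management gets 4.
- Hard → Union plays N3 (best of 12, 9, 13, 3); Management gets 8.
Management's induced payoffs are 11, 4, 8, so Management commits to Soft. Subgame-perfect outcome: (N3, Soft) with payoffs (9, 11).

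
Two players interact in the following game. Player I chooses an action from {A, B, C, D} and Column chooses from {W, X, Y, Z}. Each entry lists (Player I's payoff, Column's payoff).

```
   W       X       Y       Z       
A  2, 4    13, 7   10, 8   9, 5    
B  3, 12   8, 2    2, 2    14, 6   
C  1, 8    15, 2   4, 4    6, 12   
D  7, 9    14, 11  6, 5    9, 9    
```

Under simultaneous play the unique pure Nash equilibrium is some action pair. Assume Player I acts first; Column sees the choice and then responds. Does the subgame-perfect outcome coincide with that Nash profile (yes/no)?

Backward induction with Player I moving first.
- A → Column plays Y (best of 4, 7, 8, 5); Player I gets 10.
- B → Column plays W (best of 12, 2, 2, 6); Player I gets 3.
- C → Column plays Z (best of 8, 2, 4, 12); Player I gets 6.
- D → Column plays X (best of 9, 11, 5, 9); Player I gets 14.
Maximizing over 10, 3, 6, 14, Player I chooses D. Subgame-perfect outcome: (D, X) with payoffs (14, 11).
Under simultaneous play:
Player I's best replies: W→D; X→C; Y→A; Z→B.
Column's best replies: A→Y; B→W; C→Z; D→X.
The unique mutual best reply is (A, Y), giving (10, 8).
Sequential outcome (D, X) differs from the Nash profile (A, Y).

no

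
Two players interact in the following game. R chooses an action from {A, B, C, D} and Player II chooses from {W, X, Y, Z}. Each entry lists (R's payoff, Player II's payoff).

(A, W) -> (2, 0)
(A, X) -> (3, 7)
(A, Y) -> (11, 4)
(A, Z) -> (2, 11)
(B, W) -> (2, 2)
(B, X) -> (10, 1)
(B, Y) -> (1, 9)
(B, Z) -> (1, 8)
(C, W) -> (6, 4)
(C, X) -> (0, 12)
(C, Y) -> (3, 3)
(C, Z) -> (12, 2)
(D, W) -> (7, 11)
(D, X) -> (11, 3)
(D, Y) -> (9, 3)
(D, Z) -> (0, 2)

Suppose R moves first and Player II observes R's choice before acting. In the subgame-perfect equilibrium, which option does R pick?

D

Solve by backward induction (R leads).
- A → Player II plays Z (best of 0, 7, 4, 11); R gets 2.
- B → Player II plays Y (best of 2, 1, 9, 8); R gets 1.
- C → Player II plays X (best of 4, 12, 3, 2); R gets 0.
- D → Player II plays W (best of 11, 3, 3, 2); R gets 7.
R's induced payoffs are 2, 1, 0, 7, so R commits to D. Subgame-perfect outcome: (D, W) with payoffs (7, 11).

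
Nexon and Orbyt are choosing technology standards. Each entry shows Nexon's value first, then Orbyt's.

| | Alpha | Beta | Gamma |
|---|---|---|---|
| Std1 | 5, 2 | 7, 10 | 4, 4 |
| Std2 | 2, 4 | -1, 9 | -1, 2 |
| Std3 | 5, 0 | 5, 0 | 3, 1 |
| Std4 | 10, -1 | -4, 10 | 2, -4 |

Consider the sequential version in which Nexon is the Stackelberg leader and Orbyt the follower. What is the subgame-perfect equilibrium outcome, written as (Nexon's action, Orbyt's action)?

Solve by backward induction (Nexon leads).
- Std1: BR = Beta, leader payoff 7.
- Std2: BR = Beta, leader payoff -1.
- Std3: BR = Gamma, leader payoff 3.
- Std4: BR = Beta, leader payoff -4.
Maximizing over 7, -1, 3, -4, Nexon chooses Std1. Subgame-perfect outcome: (Std1, Beta) with payoffs (7, 10).

(Std1, Beta)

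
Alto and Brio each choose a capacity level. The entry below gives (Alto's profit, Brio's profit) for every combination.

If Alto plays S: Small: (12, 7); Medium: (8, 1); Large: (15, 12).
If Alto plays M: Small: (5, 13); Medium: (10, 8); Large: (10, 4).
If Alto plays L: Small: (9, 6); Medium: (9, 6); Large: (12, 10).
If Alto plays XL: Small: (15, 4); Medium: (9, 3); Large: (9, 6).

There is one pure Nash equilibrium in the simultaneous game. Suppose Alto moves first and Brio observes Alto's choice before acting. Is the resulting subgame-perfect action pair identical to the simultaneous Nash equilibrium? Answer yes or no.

yes

Backward induction with Alto moving first.
- S: BR = Large, leader payoff 15.
- M: BR = Small, leader payoff 5.
- L: BR = Large, leader payoff 12.
- XL: BR = Large, leader payoff 9.
Maximizing over 15, 5, 12, 9, Alto chooses S. Subgame-perfect outcome: (S, Large) with payoffs (15, 12).
Now find the simultaneous Nash equilibrium.
Alto's best replies: Small→XL; Medium→M; Large→S.
Brio's best replies: S→Large; M→Small; L→Large; XL→Large.
Only (S, Large) has each player best-responding; Nash payoffs (15, 12).
Sequential outcome (S, Large) coincides with the Nash profile (S, Large).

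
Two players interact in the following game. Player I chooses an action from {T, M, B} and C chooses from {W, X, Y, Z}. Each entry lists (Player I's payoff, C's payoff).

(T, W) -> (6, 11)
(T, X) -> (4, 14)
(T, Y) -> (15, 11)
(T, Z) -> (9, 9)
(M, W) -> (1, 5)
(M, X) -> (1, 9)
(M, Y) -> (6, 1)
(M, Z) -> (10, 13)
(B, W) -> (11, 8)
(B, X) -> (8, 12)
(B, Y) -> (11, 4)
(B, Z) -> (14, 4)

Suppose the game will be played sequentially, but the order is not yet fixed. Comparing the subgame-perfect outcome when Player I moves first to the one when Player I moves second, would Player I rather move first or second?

If Player I leads: C's best replies are T→X, M→Z, B→X; Player I's induced payoffs 4, 10, 8; outcome (M, Z), payoffs (10, 13).
If C leads: Player I's best replies are W→B, X→B, Y→T, Z→B; C's induced payoffs 8, 12, 11, 4; outcome (B, X), payoffs (8, 12).
Player I gets 10 moving first and 8 moving second, so Player I prefers to move first.

first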